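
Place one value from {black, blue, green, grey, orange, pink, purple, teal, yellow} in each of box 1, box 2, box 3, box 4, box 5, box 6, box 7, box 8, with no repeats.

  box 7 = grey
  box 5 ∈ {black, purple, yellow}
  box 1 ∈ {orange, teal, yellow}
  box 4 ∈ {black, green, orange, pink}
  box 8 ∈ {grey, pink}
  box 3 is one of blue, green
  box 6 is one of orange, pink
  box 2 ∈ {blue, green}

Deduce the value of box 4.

black

box 7 must be grey (only option left). So box 8 can't be grey.
box 8's domain is down to {pink}, so box 8 = pink. Eliminate pink elsewhere: box 4, box 6.
box 6 must be orange (only option left). Remove orange from box 1, box 4.
The 2 variables box 2 and box 3 are confined to {blue, green}, which locks those values in; drop them from box 4.
So box 4 = black.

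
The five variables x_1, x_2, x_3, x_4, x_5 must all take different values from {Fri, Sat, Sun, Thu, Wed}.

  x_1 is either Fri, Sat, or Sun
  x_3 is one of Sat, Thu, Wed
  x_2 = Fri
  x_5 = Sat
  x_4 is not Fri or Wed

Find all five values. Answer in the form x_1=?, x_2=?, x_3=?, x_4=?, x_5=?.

x_2 has just one choice, so x_2 = Fri. Remove Fri from x_1.
That leaves x_5 = Sat. Eliminate Sat elsewhere: x_1, x_3, x_4.
x_1 has just one choice, so x_1 = Sun. Remove Sun from x_4.
That leaves x_4 = Thu. Strike Thu from x_3.
x_3 must be Wed (only option left).

x_1=Sun, x_2=Fri, x_3=Wed, x_4=Thu, x_5=Sat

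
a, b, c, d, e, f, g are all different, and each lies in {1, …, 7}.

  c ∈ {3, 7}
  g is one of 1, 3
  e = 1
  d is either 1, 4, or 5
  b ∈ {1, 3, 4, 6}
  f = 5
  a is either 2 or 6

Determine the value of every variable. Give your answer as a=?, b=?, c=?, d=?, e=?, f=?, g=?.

e has just one choice, so e = 1. Strike 1 from b, d, g.
That leaves f = 5. So d can't be 5.
g has just one choice, so g = 3. So b, c can't be 3.
That leaves c = 7.
d has just one choice, so d = 4. Strike 4 from b.
b's domain is down to {6}, so b = 6. Strike 6 from a.
a must be 2 (only option left).

a=2, b=6, c=7, d=4, e=1, f=5, g=3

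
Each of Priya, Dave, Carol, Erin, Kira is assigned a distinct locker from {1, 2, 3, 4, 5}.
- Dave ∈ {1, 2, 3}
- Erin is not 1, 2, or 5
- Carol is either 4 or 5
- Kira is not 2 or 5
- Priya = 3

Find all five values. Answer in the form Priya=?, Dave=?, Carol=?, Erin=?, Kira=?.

Priya=3, Dave=2, Carol=5, Erin=4, Kira=1

Priya's domain is down to {3}, so Priya = 3. So Dave, Erin, Kira can't be 3.
Erin has just one choice, so Erin = 4. So Carol, Kira can't be 4.
Kira must be 1 (only option left). So Dave can't be 1.
Dave has just one choice, so Dave = 2.
Carol's domain is down to {5}, so Carol = 5.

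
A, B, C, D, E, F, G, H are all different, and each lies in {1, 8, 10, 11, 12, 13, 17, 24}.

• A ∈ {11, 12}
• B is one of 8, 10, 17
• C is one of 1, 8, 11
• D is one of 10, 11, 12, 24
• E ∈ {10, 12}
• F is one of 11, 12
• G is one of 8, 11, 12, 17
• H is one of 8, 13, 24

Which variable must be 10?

E

Among the 8 variables, 1 fits only C (and all 8 values in {1, 8, 10, 11, 12, 13, 17, 24} must be used), so C = 1.
The 7 still-open variables draw from only 7 values {8, 10, 11, 12, 13, 17, 24}, so each is used; only H can be 13, hence H = 13.
Among the 6 still-open variables, 24 fits only D (and all 6 values in {8, 10, 11, 12, 17, 24} must be used), so D = 24.
The 2 variables A and F are confined to {11, 12}, which locks those values in; drop them from E, G.
So 10 goes to E.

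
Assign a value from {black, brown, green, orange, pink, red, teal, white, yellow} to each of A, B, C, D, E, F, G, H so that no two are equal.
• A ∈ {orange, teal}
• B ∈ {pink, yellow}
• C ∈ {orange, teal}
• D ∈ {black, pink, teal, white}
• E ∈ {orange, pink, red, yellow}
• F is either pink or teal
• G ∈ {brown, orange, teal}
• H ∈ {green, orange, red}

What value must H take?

green

The 2 variables A and C are confined to {orange, teal}, which locks those values in; drop them from D, E, F, G, H.
F's domain is down to {pink}, so F = pink. So B, D, E can't be pink.
G's domain is down to {brown}, so G = brown.
B must be yellow (only option left). Remove yellow from E.
E must be red (only option left). So H can't be red.
So H = green.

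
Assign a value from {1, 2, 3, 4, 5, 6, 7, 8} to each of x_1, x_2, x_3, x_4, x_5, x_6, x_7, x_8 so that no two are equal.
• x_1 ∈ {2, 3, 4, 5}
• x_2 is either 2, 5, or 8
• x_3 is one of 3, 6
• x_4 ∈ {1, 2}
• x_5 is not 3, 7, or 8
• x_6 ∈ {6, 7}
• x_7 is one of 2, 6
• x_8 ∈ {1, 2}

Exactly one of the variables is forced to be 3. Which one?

Among the 8 variables, 7 fits only x_6 (and all 8 values in {1, 2, 3, 4, 5, 6, 7, 8} must be used), so x_6 = 7.
The 7 still-open variables draw from only 7 values {1, 2, 3, 4, 5, 6, 8}, so each is used; only x_2 can be 8, hence x_2 = 8.
x_4 and x_8 share exactly the 2 values {1, 2}; by pigeonhole those values go to them, so strike 1, 2 from x_1, x_5, x_7.
x_7 must be 6 (only option left). Strike 6 from x_3, x_5.
So 3 goes to x_3.

x_3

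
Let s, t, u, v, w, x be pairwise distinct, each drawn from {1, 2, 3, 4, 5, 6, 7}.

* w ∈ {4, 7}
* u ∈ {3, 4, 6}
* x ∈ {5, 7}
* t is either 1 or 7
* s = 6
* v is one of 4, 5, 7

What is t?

1

s's domain is down to {6}, so s = 6. Eliminate 6 elsewhere: u.
The 5 still-open variables together cover exactly {1, 3, 4, 5, 7} — 5 values for 5 variables — and 1 appears only in t's list, so t = 1.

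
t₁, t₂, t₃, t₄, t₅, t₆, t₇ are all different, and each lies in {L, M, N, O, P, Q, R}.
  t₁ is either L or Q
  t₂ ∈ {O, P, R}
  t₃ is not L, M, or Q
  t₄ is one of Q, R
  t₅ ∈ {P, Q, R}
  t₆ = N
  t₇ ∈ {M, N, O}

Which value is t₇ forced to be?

t₆ has just one choice, so t₆ = N. So t₃, t₇ can't be N.
Among the 6 still-open variables, L fits only t₁ (and all 6 values in {L, M, O, P, Q, R} must be used), so t₁ = L.
Among the 5 still-open variables, M fits only t₇ (and all 5 values in {M, O, P, Q, R} must be used), so t₇ = M.

M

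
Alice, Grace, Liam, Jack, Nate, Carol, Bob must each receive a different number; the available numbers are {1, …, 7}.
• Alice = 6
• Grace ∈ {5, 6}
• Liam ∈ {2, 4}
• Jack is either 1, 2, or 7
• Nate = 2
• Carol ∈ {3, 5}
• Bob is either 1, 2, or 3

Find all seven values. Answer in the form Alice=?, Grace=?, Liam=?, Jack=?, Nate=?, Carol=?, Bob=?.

Alice must be 6 (only option left). Remove 6 from Grace.
Grace has just one choice, so Grace = 5. Eliminate 5 elsewhere: Carol.
Nate has just one choice, so Nate = 2. Eliminate 2 elsewhere: Liam, Jack, Bob.
That leaves Carol = 3. Strike 3 from Bob.
That leaves Bob = 1. Eliminate 1 elsewhere: Jack.
Liam's domain is down to {4}, so Liam = 4.
Jack's domain is down to {7}, so Jack = 7.

Alice=6, Grace=5, Liam=4, Jack=7, Nate=2, Carol=3, Bob=1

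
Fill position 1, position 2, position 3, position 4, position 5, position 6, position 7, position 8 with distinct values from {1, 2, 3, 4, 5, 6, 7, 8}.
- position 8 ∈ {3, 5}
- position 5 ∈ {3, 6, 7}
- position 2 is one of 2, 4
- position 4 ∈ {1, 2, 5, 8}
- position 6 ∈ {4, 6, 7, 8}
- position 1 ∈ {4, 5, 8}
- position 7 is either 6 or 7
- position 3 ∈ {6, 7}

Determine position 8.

Among the 8 variables, 1 fits only position 4 (and all 8 values in {1, 2, 3, 4, 5, 6, 7, 8} must be used), so position 4 = 1.
The 7 still-open variables together cover exactly {2, 3, 4, 5, 6, 7, 8} — 7 values for 7 variables — and 2 appears only in position 2's list, so position 2 = 2.
position 3 and position 7 share exactly the 2 values {6, 7}; by pigeonhole those values go to them, so strike 6, 7 from position 5, position 6.
position 5 must be 3 (only option left). Remove 3 from position 8.
So position 8 = 5.

5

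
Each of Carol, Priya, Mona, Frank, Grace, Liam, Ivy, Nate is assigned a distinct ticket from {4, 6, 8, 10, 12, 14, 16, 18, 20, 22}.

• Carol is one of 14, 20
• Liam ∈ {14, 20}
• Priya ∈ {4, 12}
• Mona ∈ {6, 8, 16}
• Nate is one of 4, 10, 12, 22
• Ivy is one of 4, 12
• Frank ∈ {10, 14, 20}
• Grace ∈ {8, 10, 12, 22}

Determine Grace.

Carol and Liam between them cover only {14, 20} — a naked pair. Remove those values from Frank.
Frank's domain is down to {10}, so Frank = 10. Remove 10 from Grace, Nate.
Priya and Ivy between them cover only {4, 12} — a naked pair. Remove those values from Grace, Nate.
That leaves Nate = 22. Strike 22 from Grace.
So Grace = 8.

8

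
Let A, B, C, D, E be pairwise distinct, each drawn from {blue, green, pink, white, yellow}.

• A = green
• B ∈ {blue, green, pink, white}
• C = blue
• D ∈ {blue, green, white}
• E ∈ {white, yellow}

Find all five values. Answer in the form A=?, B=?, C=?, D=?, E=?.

A=green, B=pink, C=blue, D=white, E=yellow

A's domain is down to {green}, so A = green. Strike green from B, D.
C must be blue (only option left). Strike blue from B, D.
D has just one choice, so D = white. Eliminate white elsewhere: B, E.
E has just one choice, so E = yellow.
B's domain is down to {pink}, so B = pink.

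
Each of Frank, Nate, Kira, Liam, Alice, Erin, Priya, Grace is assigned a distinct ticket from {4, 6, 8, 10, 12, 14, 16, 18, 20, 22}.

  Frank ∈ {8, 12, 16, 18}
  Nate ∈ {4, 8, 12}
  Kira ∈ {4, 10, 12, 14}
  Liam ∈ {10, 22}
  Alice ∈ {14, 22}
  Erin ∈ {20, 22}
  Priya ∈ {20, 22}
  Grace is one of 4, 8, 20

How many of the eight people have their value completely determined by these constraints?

Erin and Priya share exactly the 2 values {20, 22}; by pigeonhole those values go to them, so strike 20, 22 from Liam, Alice, Grace.
That leaves Liam = 10. Eliminate 10 elsewhere: Kira.
Alice must be 14 (only option left). So Kira can't be 14.
Nate, Kira, Grace between them cover only {4, 8, 12} — a naked triple. Remove those values from Frank.
Determined: Liam=10, Alice=14. The other people each still have more than one consistent value. That makes 2.

2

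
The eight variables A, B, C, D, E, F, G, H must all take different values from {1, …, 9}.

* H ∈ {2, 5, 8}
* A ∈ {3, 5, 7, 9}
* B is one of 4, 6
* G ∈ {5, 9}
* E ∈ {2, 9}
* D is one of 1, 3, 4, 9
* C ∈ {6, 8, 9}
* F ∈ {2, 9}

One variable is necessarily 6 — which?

E and F share exactly the 2 values {2, 9}; by pigeonhole those values go to them, so strike 2, 9 from A, C, D, G, H.
G must be 5 (only option left). Eliminate 5 elsewhere: A, H.
H's domain is down to {8}, so H = 8. So C can't be 8.
So 6 goes to C.

C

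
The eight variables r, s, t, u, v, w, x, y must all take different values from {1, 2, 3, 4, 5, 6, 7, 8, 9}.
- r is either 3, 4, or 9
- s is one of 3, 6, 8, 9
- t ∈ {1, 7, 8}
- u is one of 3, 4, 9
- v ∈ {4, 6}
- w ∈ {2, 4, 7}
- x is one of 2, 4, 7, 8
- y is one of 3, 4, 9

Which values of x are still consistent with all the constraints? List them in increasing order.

Among the 8 variables, 1 fits only t (and all 8 values in {1, 2, 3, 4, 6, 7, 8, 9} must be used), so t = 1.
r, u, y between them cover only {3, 4, 9} — a naked triple. Remove those values from s, v, w, x.
v must be 6 (only option left). So s can't be 6.
s's domain is down to {8}, so s = 8. Remove 8 from x.
No further eliminations apply; x can still be any of 2, 7.

2, 7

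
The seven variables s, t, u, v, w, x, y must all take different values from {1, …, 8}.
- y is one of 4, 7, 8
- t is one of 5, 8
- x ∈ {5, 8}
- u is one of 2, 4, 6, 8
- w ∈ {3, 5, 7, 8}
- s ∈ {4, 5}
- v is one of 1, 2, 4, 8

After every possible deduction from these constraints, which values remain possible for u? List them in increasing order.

t and x share exactly the 2 values {5, 8}; by pigeonhole those values go to them, so strike 5, 8 from s, u, v, w, y.
s's domain is down to {4}, so s = 4. Eliminate 4 elsewhere: u, v, y.
y's domain is down to {7}, so y = 7. Strike 7 from w.
w must be 3 (only option left).
No further eliminations apply; u can still be any of 2, 6.

2, 6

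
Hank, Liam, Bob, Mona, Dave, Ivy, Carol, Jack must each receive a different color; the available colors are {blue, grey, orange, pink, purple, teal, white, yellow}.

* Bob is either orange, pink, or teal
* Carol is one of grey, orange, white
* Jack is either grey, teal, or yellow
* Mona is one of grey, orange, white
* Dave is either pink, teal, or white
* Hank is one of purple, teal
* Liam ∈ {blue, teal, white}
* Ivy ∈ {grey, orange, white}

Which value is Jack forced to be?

The 8 variables draw from only 8 values {blue, grey, orange, pink, purple, teal, white, yellow}, so each is used; only Liam can be blue, hence Liam = blue.
Among the 7 still-open variables, purple fits only Hank (and all 7 values in {grey, orange, pink, purple, teal, white, yellow} must be used), so Hank = purple.
The 6 still-open variables together cover exactly {grey, orange, pink, teal, white, yellow} — 6 values for 6 variables — and yellow appears only in Jack's list, so Jack = yellow.

yellow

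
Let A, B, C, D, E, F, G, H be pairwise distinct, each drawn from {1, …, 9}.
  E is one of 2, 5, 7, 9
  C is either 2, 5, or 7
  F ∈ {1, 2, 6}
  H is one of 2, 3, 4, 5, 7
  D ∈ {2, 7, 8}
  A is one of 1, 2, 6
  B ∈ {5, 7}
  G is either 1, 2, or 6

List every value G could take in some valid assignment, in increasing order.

1, 2, 6

A, F, G share exactly the 3 values {1, 2, 6}; by pigeonhole those values go to them, so strike 1, 2, 6 from C, D, E, H.
The 2 variables B and C are confined to {5, 7}, which locks those values in; drop them from D, E, H.
D has just one choice, so D = 8.
E must be 9 (only option left).
No further eliminations apply; G can still be any of 1, 2, 6.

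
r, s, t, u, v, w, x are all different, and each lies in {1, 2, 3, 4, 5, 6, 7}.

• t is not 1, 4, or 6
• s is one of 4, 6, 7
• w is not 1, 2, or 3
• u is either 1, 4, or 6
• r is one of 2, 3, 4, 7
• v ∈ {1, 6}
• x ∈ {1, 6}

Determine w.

v and x share exactly the 2 values {1, 6}; by pigeonhole those values go to them, so strike 1, 6 from s, u, w.
u's domain is down to {4}, so u = 4. Strike 4 from r, s, w.
s's domain is down to {7}, so s = 7. Remove 7 from r, t, w.
So w = 5.

5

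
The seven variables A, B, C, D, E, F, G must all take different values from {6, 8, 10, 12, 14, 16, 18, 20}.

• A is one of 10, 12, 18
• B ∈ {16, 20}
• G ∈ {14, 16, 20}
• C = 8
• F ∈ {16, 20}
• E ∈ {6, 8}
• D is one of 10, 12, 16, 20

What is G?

C's domain is down to {8}, so C = 8. Remove 8 from E.
E has just one choice, so E = 6.
B and F between them cover only {16, 20} — a naked pair. Remove those values from D, G.
So G = 14.

14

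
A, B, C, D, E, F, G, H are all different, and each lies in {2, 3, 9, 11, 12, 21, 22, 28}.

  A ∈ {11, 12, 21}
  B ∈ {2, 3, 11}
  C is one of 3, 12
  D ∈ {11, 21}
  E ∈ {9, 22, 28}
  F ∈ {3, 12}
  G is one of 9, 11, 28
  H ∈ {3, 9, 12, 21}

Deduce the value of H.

Among the 8 variables, 2 fits only B (and all 8 values in {2, 3, 9, 11, 12, 21, 22, 28} must be used), so B = 2.
Among the 7 still-open variables, 22 fits only E (and all 7 values in {3, 9, 11, 12, 21, 22, 28} must be used), so E = 22.
The 6 still-open variables together cover exactly {3, 9, 11, 12, 21, 28} — 6 values for 6 variables — and 28 appears only in G's list, so G = 28.
The 5 still-open variables draw from only 5 values {3, 9, 11, 12, 21}, so each is used; only H can be 9, hence H = 9.

9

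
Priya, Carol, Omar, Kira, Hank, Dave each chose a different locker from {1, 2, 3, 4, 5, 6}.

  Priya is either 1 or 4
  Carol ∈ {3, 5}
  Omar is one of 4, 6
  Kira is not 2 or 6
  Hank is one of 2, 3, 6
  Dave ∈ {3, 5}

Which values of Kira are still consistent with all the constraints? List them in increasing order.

1, 4

Among the 6 variables, 2 fits only Hank (and all 6 values in {1, 2, 3, 4, 5, 6} must be used), so Hank = 2.
The 5 still-open variables together cover exactly {1, 3, 4, 5, 6} — 5 values for 5 variables — and 6 appears only in Omar's list, so Omar = 6.
The 2 variables Carol and Dave are confined to {3, 5}, which locks those values in; drop them from Kira.
No further eliminations apply; Kira can still be any of 1, 4.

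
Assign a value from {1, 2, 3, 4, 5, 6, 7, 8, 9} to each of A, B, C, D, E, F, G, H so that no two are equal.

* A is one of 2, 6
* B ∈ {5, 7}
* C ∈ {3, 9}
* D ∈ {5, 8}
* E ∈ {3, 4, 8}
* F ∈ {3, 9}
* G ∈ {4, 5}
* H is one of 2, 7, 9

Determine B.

Among the 8 variables, 6 fits only A (and all 8 values in {2, 3, 4, 5, 6, 7, 8, 9} must be used), so A = 6.
The 7 still-open variables together cover exactly {2, 3, 4, 5, 7, 8, 9} — 7 values for 7 variables — and 2 appears only in H's list, so H = 2.
Among the 6 still-open variables, 7 fits only B (and all 6 values in {3, 4, 5, 7, 8, 9} must be used), so B = 7.

7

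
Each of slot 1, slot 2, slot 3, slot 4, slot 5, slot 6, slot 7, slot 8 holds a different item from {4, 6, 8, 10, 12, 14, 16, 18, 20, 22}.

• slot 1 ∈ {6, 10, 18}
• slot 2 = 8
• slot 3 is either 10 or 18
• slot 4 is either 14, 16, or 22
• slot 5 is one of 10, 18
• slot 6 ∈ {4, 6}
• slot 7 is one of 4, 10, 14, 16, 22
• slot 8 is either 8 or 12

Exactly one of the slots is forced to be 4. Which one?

slot 2 must be 8 (only option left). So slot 8 can't be 8.
slot 8's domain is down to {12}, so slot 8 = 12.
slot 3 and slot 5 share exactly the 2 values {10, 18}; by pigeonhole those values go to them, so strike 10, 18 from slot 1, slot 7.
That leaves slot 1 = 6. Strike 6 from slot 6.
So 4 goes to slot 6.

slot 6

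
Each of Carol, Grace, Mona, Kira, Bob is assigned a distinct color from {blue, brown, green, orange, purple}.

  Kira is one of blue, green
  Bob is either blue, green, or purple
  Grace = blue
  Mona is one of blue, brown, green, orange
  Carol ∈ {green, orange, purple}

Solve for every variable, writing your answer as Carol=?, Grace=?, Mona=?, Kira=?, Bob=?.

Grace's domain is down to {blue}, so Grace = blue. So Mona, Kira, Bob can't be blue.
Kira must be green (only option left). Strike green from Carol, Mona, Bob.
Bob must be purple (only option left). Remove purple from Carol.
Carol must be orange (only option left). So Mona can't be orange.
Mona has just one choice, so Mona = brown.

Carol=orange, Grace=blue, Mona=brown, Kira=green, Bob=purple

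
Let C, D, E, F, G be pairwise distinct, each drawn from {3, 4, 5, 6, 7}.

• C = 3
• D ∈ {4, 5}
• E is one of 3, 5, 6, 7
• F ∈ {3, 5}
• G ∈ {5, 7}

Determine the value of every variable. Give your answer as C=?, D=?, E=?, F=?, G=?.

C=3, D=4, E=6, F=5, G=7

C has just one choice, so C = 3. Remove 3 from E, F.
That leaves F = 5. Strike 5 from D, E, G.
G has just one choice, so G = 7. Remove 7 from E.
D has just one choice, so D = 4.
E must be 6 (only option left).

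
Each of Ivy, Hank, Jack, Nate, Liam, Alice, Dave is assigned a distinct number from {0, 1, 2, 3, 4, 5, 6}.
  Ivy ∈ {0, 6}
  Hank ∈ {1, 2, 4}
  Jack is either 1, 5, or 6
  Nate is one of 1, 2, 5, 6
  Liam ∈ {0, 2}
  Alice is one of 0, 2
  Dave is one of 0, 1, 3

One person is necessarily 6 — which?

Ivy

Among the 7 variables, 3 fits only Dave (and all 7 values in {0, 1, 2, 3, 4, 5, 6} must be used), so Dave = 3.
The 6 still-open variables together cover exactly {0, 1, 2, 4, 5, 6} — 6 values for 6 variables — and 4 appears only in Hank's list, so Hank = 4.
The 2 variables Liam and Alice are confined to {0, 2}, which locks those values in; drop them from Ivy, Nate.
So 6 goes to Ivy.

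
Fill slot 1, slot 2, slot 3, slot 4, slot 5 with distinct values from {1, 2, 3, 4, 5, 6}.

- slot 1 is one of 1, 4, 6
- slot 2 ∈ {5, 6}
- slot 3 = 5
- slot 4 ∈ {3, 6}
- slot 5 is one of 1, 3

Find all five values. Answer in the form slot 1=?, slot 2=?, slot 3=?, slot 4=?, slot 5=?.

slot 3's domain is down to {5}, so slot 3 = 5. Remove 5 from slot 2.
slot 2's domain is down to {6}, so slot 2 = 6. Strike 6 from slot 1, slot 4.
That leaves slot 4 = 3. Strike 3 from slot 5.
slot 5's domain is down to {1}, so slot 5 = 1. Eliminate 1 elsewhere: slot 1.
slot 1 has just one choice, so slot 1 = 4.

slot 1=4, slot 2=6, slot 3=5, slot 4=3, slot 5=1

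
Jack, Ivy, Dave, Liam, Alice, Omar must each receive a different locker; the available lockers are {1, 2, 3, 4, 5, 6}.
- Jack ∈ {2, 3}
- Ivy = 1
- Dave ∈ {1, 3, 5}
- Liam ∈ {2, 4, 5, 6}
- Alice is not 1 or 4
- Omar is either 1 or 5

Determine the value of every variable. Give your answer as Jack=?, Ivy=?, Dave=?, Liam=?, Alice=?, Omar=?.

Ivy must be 1 (only option left). So Dave, Omar can't be 1.
That leaves Omar = 5. So Dave, Liam, Alice can't be 5.
That leaves Dave = 3. Strike 3 from Jack, Alice.
That leaves Jack = 2. So Liam, Alice can't be 2.
Alice has just one choice, so Alice = 6. Eliminate 6 elsewhere: Liam.
Liam has just one choice, so Liam = 4.

Jack=2, Ivy=1, Dave=3, Liam=4, Alice=6, Omar=5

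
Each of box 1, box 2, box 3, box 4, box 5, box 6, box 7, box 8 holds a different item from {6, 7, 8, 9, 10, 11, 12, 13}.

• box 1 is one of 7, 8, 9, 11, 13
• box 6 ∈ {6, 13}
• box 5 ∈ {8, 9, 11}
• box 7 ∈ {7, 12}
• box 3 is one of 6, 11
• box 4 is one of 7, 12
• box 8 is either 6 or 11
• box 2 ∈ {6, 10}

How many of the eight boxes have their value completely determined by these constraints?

Among the 8 variables, 10 fits only box 2 (and all 8 values in {6, 7, 8, 9, 10, 11, 12, 13} must be used), so box 2 = 10.
box 3 and box 8 share exactly the 2 values {6, 11}; by pigeonhole those values go to them, so strike 6, 11 from box 1, box 5, box 6.
box 6 must be 13 (only option left). So box 1 can't be 13.
box 4 and box 7 share exactly the 2 values {7, 12}; by pigeonhole those values go to them, so strike 7, 12 from box 1.
Determined: box 2=10, box 6=13. The other boxes each still have more than one consistent value. That makes 2.

2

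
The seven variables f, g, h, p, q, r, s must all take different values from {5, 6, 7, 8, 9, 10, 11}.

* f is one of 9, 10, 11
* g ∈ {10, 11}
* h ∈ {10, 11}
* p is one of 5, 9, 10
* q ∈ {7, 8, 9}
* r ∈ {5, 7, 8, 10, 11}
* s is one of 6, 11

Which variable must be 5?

The 7 variables draw from only 7 values {5, 6, 7, 8, 9, 10, 11}, so each is used; only s can be 6, hence s = 6.
g and h share exactly the 2 values {10, 11}; by pigeonhole those values go to them, so strike 10, 11 from f, p, r.
f has just one choice, so f = 9. Eliminate 9 elsewhere: p, q.
So 5 goes to p.

p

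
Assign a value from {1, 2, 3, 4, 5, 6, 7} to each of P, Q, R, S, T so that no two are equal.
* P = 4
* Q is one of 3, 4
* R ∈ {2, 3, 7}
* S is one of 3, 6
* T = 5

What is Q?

3

P has just one choice, so P = 4. So Q can't be 4.
So Q = 3.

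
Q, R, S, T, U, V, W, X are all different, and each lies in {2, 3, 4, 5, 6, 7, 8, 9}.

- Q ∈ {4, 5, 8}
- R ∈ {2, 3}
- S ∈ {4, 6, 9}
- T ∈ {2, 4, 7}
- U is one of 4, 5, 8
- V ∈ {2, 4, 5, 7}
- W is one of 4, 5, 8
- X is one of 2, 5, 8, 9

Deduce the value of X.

The 8 variables together cover exactly {2, 3, 4, 5, 6, 7, 8, 9} — 8 values for 8 variables — and 3 appears only in R's list, so R = 3.
The 7 still-open variables draw from only 7 values {2, 4, 5, 6, 7, 8, 9}, so each is used; only S can be 6, hence S = 6.
The 6 still-open variables together cover exactly {2, 4, 5, 7, 8, 9} — 6 values for 6 variables — and 9 appears only in X's list, so X = 9.

9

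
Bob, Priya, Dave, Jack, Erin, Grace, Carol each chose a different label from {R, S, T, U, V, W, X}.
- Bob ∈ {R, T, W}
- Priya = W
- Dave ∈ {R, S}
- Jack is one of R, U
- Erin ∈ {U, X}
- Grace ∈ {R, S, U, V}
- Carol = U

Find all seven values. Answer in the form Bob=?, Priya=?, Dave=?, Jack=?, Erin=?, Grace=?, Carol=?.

Priya's domain is down to {W}, so Priya = W. Strike W from Bob.
Carol has just one choice, so Carol = U. Strike U from Jack, Erin, Grace.
Jack must be R (only option left). So Bob, Dave, Grace can't be R.
Erin's domain is down to {X}, so Erin = X.
Bob's domain is down to {T}, so Bob = T.
That leaves Dave = S. Strike S from Grace.
That leaves Grace = V.

Bob=T, Priya=W, Dave=S, Jack=R, Erin=X, Grace=V, Carol=U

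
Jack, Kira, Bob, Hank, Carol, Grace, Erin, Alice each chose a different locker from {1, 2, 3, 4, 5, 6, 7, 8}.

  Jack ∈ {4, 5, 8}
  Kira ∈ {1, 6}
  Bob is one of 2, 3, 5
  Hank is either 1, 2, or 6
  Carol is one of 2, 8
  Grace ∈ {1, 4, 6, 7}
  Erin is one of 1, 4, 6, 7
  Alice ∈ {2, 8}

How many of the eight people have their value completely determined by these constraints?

Among the 8 variables, 3 fits only Bob (and all 8 values in {1, 2, 3, 4, 5, 6, 7, 8} must be used), so Bob = 3.
The 7 still-open variables draw from only 7 values {1, 2, 4, 5, 6, 7, 8}, so each is used; only Jack can be 5, hence Jack = 5.
Carol and Alice share exactly the 2 values {2, 8}; by pigeonhole those values go to them, so strike 2, 8 from Hank.
Kira and Hank between them cover only {1, 6} — a naked pair. Remove those values from Grace, Erin.
Determined: Jack=5, Bob=3. The other people each still have more than one consistent value. That makes 2.

2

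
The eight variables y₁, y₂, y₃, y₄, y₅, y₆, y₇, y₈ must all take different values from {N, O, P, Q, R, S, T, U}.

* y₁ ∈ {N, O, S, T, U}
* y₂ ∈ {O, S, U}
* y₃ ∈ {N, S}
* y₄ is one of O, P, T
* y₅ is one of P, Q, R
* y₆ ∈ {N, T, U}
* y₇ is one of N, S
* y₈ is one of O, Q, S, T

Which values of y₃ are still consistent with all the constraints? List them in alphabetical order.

N, S

Among the 8 variables, R fits only y₅ (and all 8 values in {N, O, P, Q, R, S, T, U} must be used), so y₅ = R.
The 7 still-open variables together cover exactly {N, O, P, Q, S, T, U} — 7 values for 7 variables — and P appears only in y₄'s list, so y₄ = P.
Among the 6 still-open variables, Q fits only y₈ (and all 6 values in {N, O, Q, S, T, U} must be used), so y₈ = Q.
The 2 variables y₃ and y₇ are confined to {N, S}, which locks those values in; drop them from y₁, y₂, y₆.
No further eliminations apply; y₃ can still be any of N, S.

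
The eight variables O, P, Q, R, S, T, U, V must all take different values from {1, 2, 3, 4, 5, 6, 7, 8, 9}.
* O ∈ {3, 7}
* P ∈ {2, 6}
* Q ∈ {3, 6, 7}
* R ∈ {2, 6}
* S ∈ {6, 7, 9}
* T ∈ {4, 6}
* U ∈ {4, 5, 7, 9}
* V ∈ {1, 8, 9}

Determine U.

P and R share exactly the 2 values {2, 6}; by pigeonhole those values go to them, so strike 2, 6 from Q, S, T.
T's domain is down to {4}, so T = 4. So U can't be 4.
O and Q share exactly the 2 values {3, 7}; by pigeonhole those values go to them, so strike 3, 7 from S, U.
S's domain is down to {9}, so S = 9. So U, V can't be 9.
So U = 5.

5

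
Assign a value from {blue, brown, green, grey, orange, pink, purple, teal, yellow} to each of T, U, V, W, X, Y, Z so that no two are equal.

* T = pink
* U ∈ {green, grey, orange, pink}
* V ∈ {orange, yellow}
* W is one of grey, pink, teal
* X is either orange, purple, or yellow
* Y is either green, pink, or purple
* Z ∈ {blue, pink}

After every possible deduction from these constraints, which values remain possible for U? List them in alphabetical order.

T must be pink (only option left). So U, W, Y, Z can't be pink.
Z has just one choice, so Z = blue.
No further eliminations apply; U can still be any of green, grey, orange.

green, grey, orange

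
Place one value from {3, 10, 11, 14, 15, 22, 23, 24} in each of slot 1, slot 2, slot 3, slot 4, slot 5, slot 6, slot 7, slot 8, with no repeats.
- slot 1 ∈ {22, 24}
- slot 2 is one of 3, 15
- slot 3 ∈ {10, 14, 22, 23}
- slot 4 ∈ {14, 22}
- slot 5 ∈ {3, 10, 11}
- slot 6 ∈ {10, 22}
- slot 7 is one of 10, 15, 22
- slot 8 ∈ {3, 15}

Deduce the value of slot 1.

24

The 8 variables together cover exactly {3, 10, 11, 14, 15, 22, 23, 24} — 8 values for 8 variables — and 11 appears only in slot 5's list, so slot 5 = 11.
The 7 still-open variables draw from only 7 values {3, 10, 14, 15, 22, 23, 24}, so each is used; only slot 3 can be 23, hence slot 3 = 23.
The 6 still-open variables together cover exactly {3, 10, 14, 15, 22, 24} — 6 values for 6 variables — and 14 appears only in slot 4's list, so slot 4 = 14.
Among the 5 still-open variables, 24 fits only slot 1 (and all 5 values in {3, 10, 15, 22, 24} must be used), so slot 1 = 24.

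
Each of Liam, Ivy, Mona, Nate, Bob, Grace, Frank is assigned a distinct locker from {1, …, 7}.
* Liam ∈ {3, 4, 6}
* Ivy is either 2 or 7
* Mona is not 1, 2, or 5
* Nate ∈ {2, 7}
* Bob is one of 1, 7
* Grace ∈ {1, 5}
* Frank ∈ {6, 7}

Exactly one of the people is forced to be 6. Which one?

Frank

Among the 7 variables, 5 fits only Grace (and all 7 values in {1, 2, 3, 4, 5, 6, 7} must be used), so Grace = 5.
The 6 still-open variables draw from only 6 values {1, 2, 3, 4, 6, 7}, so each is used; only Bob can be 1, hence Bob = 1.
The 2 variables Ivy and Nate are confined to {2, 7}, which locks those values in; drop them from Mona, Frank.
So 6 goes to Frank.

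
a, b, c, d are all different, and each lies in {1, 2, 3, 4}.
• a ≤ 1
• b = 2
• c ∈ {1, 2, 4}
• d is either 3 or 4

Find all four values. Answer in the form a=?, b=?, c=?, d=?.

a=1, b=2, c=4, d=3

a must be 1 (only option left). Remove 1 from c.
b has just one choice, so b = 2. Strike 2 from c.
c has just one choice, so c = 4. Eliminate 4 elsewhere: d.
d must be 3 (only option left).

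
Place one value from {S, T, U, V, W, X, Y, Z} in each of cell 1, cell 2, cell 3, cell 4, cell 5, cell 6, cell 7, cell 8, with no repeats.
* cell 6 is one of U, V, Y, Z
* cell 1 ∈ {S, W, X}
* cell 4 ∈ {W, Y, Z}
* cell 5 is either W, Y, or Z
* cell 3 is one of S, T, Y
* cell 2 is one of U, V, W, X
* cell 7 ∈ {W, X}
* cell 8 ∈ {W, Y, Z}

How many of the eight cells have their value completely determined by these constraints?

The 8 variables draw from only 8 values {S, T, U, V, W, X, Y, Z}, so each is used; only cell 3 can be T, hence cell 3 = T.
Among the 7 still-open variables, S fits only cell 1 (and all 7 values in {S, U, V, W, X, Y, Z} must be used), so cell 1 = S.
cell 4, cell 5, cell 8 between them cover only {W, Y, Z} — a naked triple. Remove those values from cell 2, cell 6, cell 7.
cell 7 has just one choice, so cell 7 = X. Remove X from cell 2.
Determined: cell 1=S, cell 3=T, cell 7=X. The other cells each still have more than one consistent value. That makes 3.

3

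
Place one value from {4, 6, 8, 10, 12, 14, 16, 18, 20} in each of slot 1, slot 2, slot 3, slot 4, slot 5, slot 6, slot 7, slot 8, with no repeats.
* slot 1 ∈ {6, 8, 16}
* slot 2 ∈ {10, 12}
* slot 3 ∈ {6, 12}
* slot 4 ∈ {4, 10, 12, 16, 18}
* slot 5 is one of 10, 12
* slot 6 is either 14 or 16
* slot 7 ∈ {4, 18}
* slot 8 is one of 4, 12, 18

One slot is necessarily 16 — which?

slot 4

The 8 variables together cover exactly {4, 6, 8, 10, 12, 14, 16, 18} — 8 values for 8 variables — and 8 appears only in slot 1's list, so slot 1 = 8.
The 7 still-open variables together cover exactly {4, 6, 10, 12, 14, 16, 18} — 7 values for 7 variables — and 6 appears only in slot 3's list, so slot 3 = 6.
Among the 6 still-open variables, 14 fits only slot 6 (and all 6 values in {4, 10, 12, 14, 16, 18} must be used), so slot 6 = 14.
The 5 still-open variables together cover exactly {4, 10, 12, 16, 18} — 5 values for 5 variables — and 16 appears only in slot 4's list, so slot 4 = 16.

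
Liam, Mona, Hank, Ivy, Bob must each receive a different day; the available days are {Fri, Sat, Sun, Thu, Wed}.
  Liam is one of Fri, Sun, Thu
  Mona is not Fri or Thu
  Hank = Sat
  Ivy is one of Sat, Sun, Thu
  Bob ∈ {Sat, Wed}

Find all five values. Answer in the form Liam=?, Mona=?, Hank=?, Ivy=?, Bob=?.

Hank has just one choice, so Hank = Sat. Strike Sat from Mona, Ivy, Bob.
That leaves Bob = Wed. Strike Wed from Mona.
Mona must be Sun (only option left). So Liam, Ivy can't be Sun.
That leaves Ivy = Thu. Remove Thu from Liam.
Liam must be Fri (only option left).

Liam=Fri, Mona=Sun, Hank=Sat, Ivy=Thu, Bob=Wed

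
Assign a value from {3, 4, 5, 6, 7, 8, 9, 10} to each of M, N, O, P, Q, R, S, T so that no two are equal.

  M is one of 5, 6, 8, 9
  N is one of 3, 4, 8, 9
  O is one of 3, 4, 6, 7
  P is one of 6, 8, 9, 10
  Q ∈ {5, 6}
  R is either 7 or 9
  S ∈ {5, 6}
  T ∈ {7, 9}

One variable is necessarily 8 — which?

Among the 8 variables, 10 fits only P (and all 8 values in {3, 4, 5, 6, 7, 8, 9, 10} must be used), so P = 10.
Q and S share exactly the 2 values {5, 6}; by pigeonhole those values go to them, so strike 5, 6 from M, O.
R and T share exactly the 2 values {7, 9}; by pigeonhole those values go to them, so strike 7, 9 from M, N, O.
So 8 goes to M.

M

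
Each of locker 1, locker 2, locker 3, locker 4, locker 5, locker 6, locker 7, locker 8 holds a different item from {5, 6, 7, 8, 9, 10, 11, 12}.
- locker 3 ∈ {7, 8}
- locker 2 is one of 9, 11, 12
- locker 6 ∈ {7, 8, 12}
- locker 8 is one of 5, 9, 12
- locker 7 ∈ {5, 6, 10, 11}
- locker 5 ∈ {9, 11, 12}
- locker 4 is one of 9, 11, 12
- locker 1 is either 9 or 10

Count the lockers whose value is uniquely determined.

3

The 8 variables together cover exactly {5, 6, 7, 8, 9, 10, 11, 12} — 8 values for 8 variables — and 6 appears only in locker 7's list, so locker 7 = 6.
The 7 still-open variables draw from only 7 values {5, 7, 8, 9, 10, 11, 12}, so each is used; only locker 8 can be 5, hence locker 8 = 5.
The 6 still-open variables draw from only 6 values {7, 8, 9, 10, 11, 12}, so each is used; only locker 1 can be 10, hence locker 1 = 10.
locker 2, locker 4, locker 5 between them cover only {9, 11, 12} — a naked triple. Remove those values from locker 6.
Determined: locker 1=10, locker 7=6, locker 8=5. The other lockers each still have more than one consistent value. That makes 3.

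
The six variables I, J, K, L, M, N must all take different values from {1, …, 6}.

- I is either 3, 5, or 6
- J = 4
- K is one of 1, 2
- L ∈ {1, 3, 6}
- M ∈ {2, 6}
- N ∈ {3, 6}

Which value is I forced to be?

J has just one choice, so J = 4.
The 5 still-open variables together cover exactly {1, 2, 3, 5, 6} — 5 values for 5 variables — and 5 appears only in I's list, so I = 5.

5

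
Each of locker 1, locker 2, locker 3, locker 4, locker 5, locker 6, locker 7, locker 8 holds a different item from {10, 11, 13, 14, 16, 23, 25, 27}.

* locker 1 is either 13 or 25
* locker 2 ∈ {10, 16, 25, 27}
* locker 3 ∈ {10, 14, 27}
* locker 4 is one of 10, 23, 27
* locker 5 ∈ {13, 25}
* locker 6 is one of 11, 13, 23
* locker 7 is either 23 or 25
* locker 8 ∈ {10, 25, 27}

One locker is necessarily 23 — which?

The 8 variables draw from only 8 values {10, 11, 13, 14, 16, 23, 25, 27}, so each is used; only locker 6 can be 11, hence locker 6 = 11.
The 7 still-open variables draw from only 7 values {10, 13, 14, 16, 23, 25, 27}, so each is used; only locker 3 can be 14, hence locker 3 = 14.
Among the 6 still-open variables, 16 fits only locker 2 (and all 6 values in {10, 13, 16, 23, 25, 27} must be used), so locker 2 = 16.
The 2 variables locker 1 and locker 5 are confined to {13, 25}, which locks those values in; drop them from locker 7, locker 8.
So 23 goes to locker 7.

locker 7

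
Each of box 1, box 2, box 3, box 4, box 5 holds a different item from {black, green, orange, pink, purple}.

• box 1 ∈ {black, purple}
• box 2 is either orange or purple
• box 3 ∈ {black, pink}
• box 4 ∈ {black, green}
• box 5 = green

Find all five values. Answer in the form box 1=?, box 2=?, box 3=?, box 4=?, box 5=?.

box 1=purple, box 2=orange, box 3=pink, box 4=black, box 5=green

box 5 has just one choice, so box 5 = green. Remove green from box 4.
That leaves box 4 = black. Remove black from box 1, box 3.
That leaves box 1 = purple. So box 2 can't be purple.
box 2's domain is down to {orange}, so box 2 = orange.
box 3's domain is down to {pink}, so box 3 = pink.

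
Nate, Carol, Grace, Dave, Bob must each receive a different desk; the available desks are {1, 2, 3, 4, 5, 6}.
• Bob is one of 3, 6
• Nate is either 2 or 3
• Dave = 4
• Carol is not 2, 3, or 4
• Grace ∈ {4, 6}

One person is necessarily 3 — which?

Dave's domain is down to {4}, so Dave = 4. Strike 4 from Grace.
Grace's domain is down to {6}, so Grace = 6. So Carol, Bob can't be 6.
So 3 goes to Bob.

Bob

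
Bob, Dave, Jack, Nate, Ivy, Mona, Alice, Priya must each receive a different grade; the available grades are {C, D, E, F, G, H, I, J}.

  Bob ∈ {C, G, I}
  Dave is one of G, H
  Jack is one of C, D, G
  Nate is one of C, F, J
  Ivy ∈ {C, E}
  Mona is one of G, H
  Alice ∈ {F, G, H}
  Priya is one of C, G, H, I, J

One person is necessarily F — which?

Alice

Among the 8 variables, D fits only Jack (and all 8 values in {C, D, E, F, G, H, I, J} must be used), so Jack = D.
The 7 still-open variables together cover exactly {C, E, F, G, H, I, J} — 7 values for 7 variables — and E appears only in Ivy's list, so Ivy = E.
The 2 variables Dave and Mona are confined to {G, H}, which locks those values in; drop them from Bob, Alice, Priya.
So F goes to Alice.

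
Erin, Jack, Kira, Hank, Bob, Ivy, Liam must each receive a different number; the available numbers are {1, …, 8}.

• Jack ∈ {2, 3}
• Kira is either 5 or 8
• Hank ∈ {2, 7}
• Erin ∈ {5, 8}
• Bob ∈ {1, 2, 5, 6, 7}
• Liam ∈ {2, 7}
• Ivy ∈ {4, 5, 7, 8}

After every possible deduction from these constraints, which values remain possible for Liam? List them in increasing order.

Erin and Kira share exactly the 2 values {5, 8}; by pigeonhole those values go to them, so strike 5, 8 from Bob, Ivy.
Hank and Liam share exactly the 2 values {2, 7}; by pigeonhole those values go to them, so strike 2, 7 from Jack, Bob, Ivy.
Jack must be 3 (only option left).
That leaves Ivy = 4.
No further eliminations apply; Liam can still be any of 2, 7.

2, 7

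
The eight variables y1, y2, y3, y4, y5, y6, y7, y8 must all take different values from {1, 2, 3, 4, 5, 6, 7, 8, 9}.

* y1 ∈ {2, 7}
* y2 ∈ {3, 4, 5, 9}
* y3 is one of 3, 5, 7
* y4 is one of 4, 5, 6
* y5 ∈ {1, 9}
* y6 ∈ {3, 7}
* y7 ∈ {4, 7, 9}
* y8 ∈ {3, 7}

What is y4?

6

The 8 variables together cover exactly {1, 2, 3, 4, 5, 6, 7, 9} — 8 values for 8 variables — and 1 appears only in y5's list, so y5 = 1.
The 7 still-open variables draw from only 7 values {2, 3, 4, 5, 6, 7, 9}, so each is used; only y1 can be 2, hence y1 = 2.
The 6 still-open variables together cover exactly {3, 4, 5, 6, 7, 9} — 6 values for 6 variables — and 6 appears only in y4's list, so y4 = 6.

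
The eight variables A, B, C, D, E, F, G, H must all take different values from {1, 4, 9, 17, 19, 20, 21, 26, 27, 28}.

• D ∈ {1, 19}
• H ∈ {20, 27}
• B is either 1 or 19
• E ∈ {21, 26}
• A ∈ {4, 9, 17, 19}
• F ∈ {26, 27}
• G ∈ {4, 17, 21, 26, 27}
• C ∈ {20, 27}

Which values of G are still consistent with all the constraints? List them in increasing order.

4, 17

B and D between them cover only {1, 19} — a naked pair. Remove those values from A.
C and H between them cover only {20, 27} — a naked pair. Remove those values from F, G.
That leaves F = 26. Strike 26 from E, G.
E's domain is down to {21}, so E = 21. So G can't be 21.
No further eliminations apply; G can still be any of 4, 17.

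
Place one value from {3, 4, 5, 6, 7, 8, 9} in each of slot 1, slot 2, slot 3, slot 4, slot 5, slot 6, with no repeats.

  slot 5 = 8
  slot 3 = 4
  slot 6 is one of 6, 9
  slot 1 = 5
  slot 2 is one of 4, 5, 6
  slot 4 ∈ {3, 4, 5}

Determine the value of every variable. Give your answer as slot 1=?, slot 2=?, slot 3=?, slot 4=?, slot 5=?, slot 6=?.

slot 1 has just one choice, so slot 1 = 5. Remove 5 from slot 2, slot 4.
slot 3 must be 4 (only option left). Eliminate 4 elsewhere: slot 2, slot 4.
slot 4 must be 3 (only option left).
slot 5 must be 8 (only option left).
slot 2's domain is down to {6}, so slot 2 = 6. Eliminate 6 elsewhere: slot 6.
That leaves slot 6 = 9.

slot 1=5, slot 2=6, slot 3=4, slot 4=3, slot 5=8, slot 6=9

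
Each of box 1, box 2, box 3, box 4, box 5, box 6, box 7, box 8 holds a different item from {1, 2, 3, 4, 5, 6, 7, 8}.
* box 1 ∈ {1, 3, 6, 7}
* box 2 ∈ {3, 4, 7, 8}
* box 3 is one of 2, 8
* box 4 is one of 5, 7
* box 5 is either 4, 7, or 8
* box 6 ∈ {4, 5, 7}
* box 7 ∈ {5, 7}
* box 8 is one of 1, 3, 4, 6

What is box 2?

The 8 variables draw from only 8 values {1, 2, 3, 4, 5, 6, 7, 8}, so each is used; only box 3 can be 2, hence box 3 = 2.
box 4 and box 7 share exactly the 2 values {5, 7}; by pigeonhole those values go to them, so strike 5, 7 from box 1, box 2, box 5, box 6.
box 6 must be 4 (only option left). Strike 4 from box 2, box 5, box 8.
box 5's domain is down to {8}, so box 5 = 8. Eliminate 8 elsewhere: box 2.
So box 2 = 3.

3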